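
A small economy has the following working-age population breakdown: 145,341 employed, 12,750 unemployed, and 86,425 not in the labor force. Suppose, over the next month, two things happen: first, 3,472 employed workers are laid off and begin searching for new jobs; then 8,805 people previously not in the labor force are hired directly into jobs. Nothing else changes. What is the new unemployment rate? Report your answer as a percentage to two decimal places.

Initially, labor force = 145,341 + 12,750 = 158,091, so u = 12,750/158,091 = 8.06%.
After the first change, employed falls and unemployed rises by 3,472; labor force unchanged → E = 141,869, U = 16,222, labor force = 158,091.
After the second change, employed and labor force both rise by 8,805; unemployed unchanged → E = 150,674, U = 16,222, labor force = 166,896.
New unemployment rate = 16,222 / 166,896 = 9.72%.

New unemployment rate ≈ 9.72%.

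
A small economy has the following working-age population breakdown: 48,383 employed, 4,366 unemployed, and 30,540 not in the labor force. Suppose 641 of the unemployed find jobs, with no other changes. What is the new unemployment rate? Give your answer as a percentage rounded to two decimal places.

New unemployment rate ≈ 7.06%.

Initially, labor force = 48,383 + 4,366 = 52,749, so u = 4,366/52,749 = 8.28%.
After the change, unemployed falls and employed rises by 641; labor force unchanged → E = 49,024, U = 3,725, labor force = 52,749.
New unemployment rate = 3,725 / 52,749 = 7.06%.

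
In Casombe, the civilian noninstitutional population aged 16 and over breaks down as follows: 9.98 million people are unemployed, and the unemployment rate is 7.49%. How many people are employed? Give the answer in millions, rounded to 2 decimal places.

Labor force = U / u = 9.98 / 0.0749 ≈ 133.24 million.
Employed = labor force − unemployed = 133.24 − 9.98 = 123.26 million.

About 123.26 million are employed.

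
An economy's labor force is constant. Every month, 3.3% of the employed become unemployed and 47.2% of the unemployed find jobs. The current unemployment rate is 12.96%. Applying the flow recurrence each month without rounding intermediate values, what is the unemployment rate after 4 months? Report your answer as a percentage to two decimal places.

Unemployment rate after four months ≈ 6.92%.

With a fixed labor force, u_{t+1} = u_t + s·(1−u_t) − f·u_t = u_t·(1−s−f) + s.
Here 1−s−f = 0.495 and s = 0.033.
u_1 = 0.129600 × 0.495 + 0.033 = 0.097152.
u_2 = 0.097152 × 0.495 + 0.033 = 0.081090.
u_3 = 0.081090 × 0.495 + 0.033 = 0.073140.
u_4 = 0.073140 × 0.495 + 0.033 = 0.069204.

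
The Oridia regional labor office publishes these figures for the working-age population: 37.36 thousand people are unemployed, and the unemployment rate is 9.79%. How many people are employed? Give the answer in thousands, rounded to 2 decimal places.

Labor force = U / u = 37.36 / 0.0979 ≈ 381.61 thousand.
Employed = labor force − unemployed = 381.61 − 37.36 = 344.25 thousand.

About 344.25 thousand are employed.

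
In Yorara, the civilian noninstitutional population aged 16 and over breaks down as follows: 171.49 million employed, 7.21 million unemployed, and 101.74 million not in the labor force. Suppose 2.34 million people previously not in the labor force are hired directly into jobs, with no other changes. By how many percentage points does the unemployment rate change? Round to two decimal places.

Initially, labor force = 171.49 + 7.21 = 178.70 million, so u = 7.21/178.70 = 4.03%.
After the change, employed and labor force both rise by 2.34; unemployed unchanged → E = 173.83, U = 7.21, labor force = 181.04 million.
New unemployment rate = 7.21 / 181.04 = 3.98%.
Change = 3.98% − 4.03% = −0.05 percentage points.

The unemployment rate changes by −0.05 percentage points.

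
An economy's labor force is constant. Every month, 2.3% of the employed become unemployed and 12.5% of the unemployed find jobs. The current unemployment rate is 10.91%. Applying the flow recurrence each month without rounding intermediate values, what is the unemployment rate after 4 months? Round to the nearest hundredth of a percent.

With a fixed labor force, u_{t+1} = u_t + s·(1−u_t) − f·u_t = u_t·(1−s−f) + s.
Here 1−s−f = 0.852 and s = 0.023.
u_1 = 0.109100 × 0.852 + 0.023 = 0.115953.
u_2 = 0.115953 × 0.852 + 0.023 = 0.121792.
u_3 = 0.121792 × 0.852 + 0.023 = 0.126767.
u_4 = 0.126767 × 0.852 + 0.023 = 0.131005.

Unemployment rate after four months ≈ 13.10%.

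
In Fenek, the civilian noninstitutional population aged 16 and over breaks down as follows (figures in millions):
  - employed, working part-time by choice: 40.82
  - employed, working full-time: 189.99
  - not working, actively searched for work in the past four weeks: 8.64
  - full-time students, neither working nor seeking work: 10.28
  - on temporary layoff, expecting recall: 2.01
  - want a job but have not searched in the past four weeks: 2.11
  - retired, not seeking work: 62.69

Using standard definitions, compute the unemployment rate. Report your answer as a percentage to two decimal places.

Unemployment rate ≈ 4.41%.

Employed = 40.82 + 189.99 = 230.81 million.
Unemployed = 8.64 + 2.01 = 10.65 million (jobless and actively searching, or on temporary layoff).
Labor force = 230.81 + 10.65 = 241.46 million.
Unemployment rate = 10.65 / 241.46 = 4.41%.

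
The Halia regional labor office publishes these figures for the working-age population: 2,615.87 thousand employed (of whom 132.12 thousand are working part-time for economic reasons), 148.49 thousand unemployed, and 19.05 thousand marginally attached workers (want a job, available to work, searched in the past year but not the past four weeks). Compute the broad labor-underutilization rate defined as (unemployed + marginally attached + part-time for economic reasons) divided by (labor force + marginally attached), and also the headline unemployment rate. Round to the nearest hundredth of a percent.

Broad underutilization rate ≈ 10.77%; headline unemployment rate ≈ 5.37%.

Labor force = 2,615.87 + 148.49 = 2,764.36 thousand.
Numerator = 148.49 + 19.05 + 132.12 = 299.66 thousand.
Denominator = 2,764.36 + 19.05 = 2,783.41 thousand.
Broad rate = 299.66 / 2,783.41 = 10.77%.
Headline unemployment rate = 148.49 / 2,764.36 = 5.37%.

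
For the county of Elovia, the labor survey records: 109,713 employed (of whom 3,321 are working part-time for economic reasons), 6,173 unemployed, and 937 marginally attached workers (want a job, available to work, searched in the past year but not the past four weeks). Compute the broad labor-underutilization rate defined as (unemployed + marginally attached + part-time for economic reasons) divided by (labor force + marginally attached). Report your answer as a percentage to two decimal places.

Broad underutilization rate ≈ 8.93%.

Labor force = 109,713 + 6,173 = 115,886.
Numerator = 6,173 + 937 + 3,321 = 10,431.
Denominator = 115,886 + 937 = 116,823.
Broad rate = 10,431 / 116,823 = 8.93%.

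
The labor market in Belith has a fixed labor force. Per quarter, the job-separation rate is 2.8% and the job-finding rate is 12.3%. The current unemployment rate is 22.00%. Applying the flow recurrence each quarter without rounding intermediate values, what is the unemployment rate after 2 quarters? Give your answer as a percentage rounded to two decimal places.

Unemployment rate after two quarters ≈ 21.03%.

With a fixed labor force, u_{t+1} = u_t + s·(1−u_t) − f·u_t = u_t·(1−s−f) + s.
Here 1−s−f = 0.849 and s = 0.028.
u_1 = 0.220000 × 0.849 + 0.028 = 0.214780.
u_2 = 0.214780 × 0.849 + 0.028 = 0.210348.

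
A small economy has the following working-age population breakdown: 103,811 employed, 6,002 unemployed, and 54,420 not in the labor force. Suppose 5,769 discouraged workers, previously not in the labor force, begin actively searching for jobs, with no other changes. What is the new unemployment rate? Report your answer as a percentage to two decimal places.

Initially, labor force = 103,811 + 6,002 = 109,813, so u = 6,002/109,813 = 5.47%.
After the change, unemployed and labor force both rise by 5,769 → E = 103,811, U = 11,771, labor force = 115,582.
New unemployment rate = 11,771 / 115,582 = 10.18%.

New unemployment rate ≈ 10.18%.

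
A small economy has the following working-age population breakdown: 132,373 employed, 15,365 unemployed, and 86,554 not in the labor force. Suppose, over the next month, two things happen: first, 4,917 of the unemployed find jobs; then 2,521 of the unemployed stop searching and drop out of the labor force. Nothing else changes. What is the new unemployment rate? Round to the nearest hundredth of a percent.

Initially, labor force = 132,373 + 15,365 = 147,738, so u = 15,365/147,738 = 10.40%.
After the first change, unemployed falls and employed rises by 4,917; labor force unchanged → E = 137,290, U = 10,448, labor force = 147,738.
After the second change, unemployed and labor force both fall by 2,521 → E = 137,290, U = 7,927, labor force = 145,217.
New unemployment rate = 7,927 / 145,217 = 5.46%.

New unemployment rate ≈ 5.46%.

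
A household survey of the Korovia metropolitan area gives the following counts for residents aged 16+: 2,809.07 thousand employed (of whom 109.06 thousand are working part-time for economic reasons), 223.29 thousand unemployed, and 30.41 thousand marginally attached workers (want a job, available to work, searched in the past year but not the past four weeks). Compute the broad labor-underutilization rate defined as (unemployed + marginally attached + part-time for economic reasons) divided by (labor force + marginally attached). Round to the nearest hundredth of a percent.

Broad underutilization rate ≈ 11.84%.

Labor force = 2,809.07 + 223.29 = 3,032.36 thousand.
Numerator = 223.29 + 30.41 + 109.06 = 362.76 thousand.
Denominator = 3,032.36 + 30.41 = 3,062.77 thousand.
Broad rate = 362.76 / 3,062.77 = 11.84%.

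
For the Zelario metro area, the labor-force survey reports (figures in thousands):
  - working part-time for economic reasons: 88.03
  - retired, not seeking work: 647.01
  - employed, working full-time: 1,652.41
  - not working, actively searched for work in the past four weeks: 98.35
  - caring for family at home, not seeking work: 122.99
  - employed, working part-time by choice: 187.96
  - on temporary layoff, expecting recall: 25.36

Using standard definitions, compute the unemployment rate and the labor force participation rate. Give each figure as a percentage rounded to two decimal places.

Unemployment rate ≈ 6.03%; labor force participation rate ≈ 72.72%.

Employed = 88.03 + 1,652.41 + 187.96 = 1,928.40 thousand (anyone who worked, including part-time for economic reasons, counts as employed).
Unemployed = 98.35 + 25.36 = 123.71 thousand (jobless and actively searching, or on temporary layoff).
Labor force = 1,928.40 + 123.71 = 2,052.11 thousand.
Not in labor force = 647.01 + 122.99 = 770.00 thousand (those not working and not actively searching are outside the labor force).
Civilian working-age population = 2,052.11 + 770.00 = 2,822.11 thousand.
Unemployment rate = 123.71 / 2,052.11 = 6.03%.
Labor force participation rate = 2,052.11 / 2,822.11 = 72.72%.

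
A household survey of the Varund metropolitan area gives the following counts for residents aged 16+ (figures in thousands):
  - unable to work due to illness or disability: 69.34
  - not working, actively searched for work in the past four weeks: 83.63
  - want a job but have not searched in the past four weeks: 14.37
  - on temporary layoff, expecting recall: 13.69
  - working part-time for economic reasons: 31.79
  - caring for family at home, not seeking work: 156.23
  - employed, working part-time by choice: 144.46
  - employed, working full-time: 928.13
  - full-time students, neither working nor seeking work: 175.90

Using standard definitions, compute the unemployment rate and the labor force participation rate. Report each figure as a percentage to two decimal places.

Unemployment rate ≈ 8.10%; labor force participation rate ≈ 74.29%.

Employed = 31.79 + 144.46 + 928.13 = 1,104.38 thousand (anyone who worked, including part-time for economic reasons, counts as employed).
Unemployed = 83.63 + 13.69 = 97.32 thousand (jobless and actively searching, or on temporary layoff).
Labor force = 1,104.38 + 97.32 = 1,201.70 thousand.
Not in labor force = 69.34 + 14.37 + 156.23 + 175.90 = 415.84 thousand (those not working and not actively searching are outside the labor force — including those who want a job but have given up searching).
Civilian working-age population = 1,201.70 + 415.84 = 1,617.54 thousand.
Unemployment rate = 97.32 / 1,201.70 = 8.10%.
Labor force participation rate = 1,201.70 / 1,617.54 = 74.29%.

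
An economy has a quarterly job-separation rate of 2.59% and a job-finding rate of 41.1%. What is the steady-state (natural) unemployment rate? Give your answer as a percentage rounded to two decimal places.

At steady state the flows balance: s·E = f·U, so U/(E+U) = s/(s+f).
u* = 2.59 / (2.59 + 41.1) = 2.59 / 43.69 = 5.93%.

Steady-state unemployment rate ≈ 5.93%.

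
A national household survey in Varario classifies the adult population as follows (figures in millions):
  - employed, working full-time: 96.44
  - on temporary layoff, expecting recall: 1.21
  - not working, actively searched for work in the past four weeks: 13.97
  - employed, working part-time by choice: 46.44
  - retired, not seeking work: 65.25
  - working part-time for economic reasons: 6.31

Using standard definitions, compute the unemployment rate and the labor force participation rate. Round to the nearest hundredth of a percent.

Employed = 96.44 + 46.44 + 6.31 = 149.19 million (anyone who worked, including part-time for economic reasons, counts as employed).
Unemployed = 1.21 + 13.97 = 15.18 million (jobless and actively searching, or on temporary layoff).
Labor force = 149.19 + 15.18 = 164.37 million.
Not in labor force = 65.25 million (those not working and not actively searching are outside the labor force).
Civilian working-age population = 164.37 + 65.25 = 229.62 million.
Unemployment rate = 15.18 / 164.37 = 9.24%.
Labor force participation rate = 164.37 / 229.62 = 71.58%.

Unemployment rate ≈ 9.24%; labor force participation rate ≈ 71.58%.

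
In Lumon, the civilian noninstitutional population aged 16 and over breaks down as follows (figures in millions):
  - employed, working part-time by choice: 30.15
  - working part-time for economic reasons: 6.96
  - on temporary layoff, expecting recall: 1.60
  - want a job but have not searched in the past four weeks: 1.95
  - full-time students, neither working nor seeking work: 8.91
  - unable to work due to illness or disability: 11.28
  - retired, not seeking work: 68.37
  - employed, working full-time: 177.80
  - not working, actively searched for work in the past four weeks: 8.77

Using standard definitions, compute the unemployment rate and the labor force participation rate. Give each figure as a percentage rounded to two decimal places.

Employed = 30.15 + 6.96 + 177.80 = 214.91 million (anyone who worked, including part-time for economic reasons, counts as employed).
Unemployed = 1.60 + 8.77 = 10.37 million (jobless and actively searching, or on temporary layoff).
Labor force = 214.91 + 10.37 = 225.28 million.
Not in labor force = 1.95 + 8.91 + 11.28 + 68.37 = 90.51 million (those not working and not actively searching are outside the labor force — including those who want a job but have given up searching).
Civilian working-age population = 225.28 + 90.51 = 315.79 million.
Unemployment rate = 10.37 / 225.28 = 4.60%.
Labor force participation rate = 225.28 / 315.79 = 71.34%.

Unemployment rate ≈ 4.60%; labor force participation rate ≈ 71.34%.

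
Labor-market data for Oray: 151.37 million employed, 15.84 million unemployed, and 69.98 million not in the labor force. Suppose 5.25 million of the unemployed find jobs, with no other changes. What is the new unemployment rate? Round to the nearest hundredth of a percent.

New unemployment rate ≈ 6.33%.

Initially, labor force = 151.37 + 15.84 = 167.21 million, so u = 15.84/167.21 = 9.47%.
After the change, unemployed falls and employed rises by 5.25; labor force unchanged → E = 156.62, U = 10.59, labor force = 167.21 million.
New unemployment rate = 10.59 / 167.21 = 6.33%.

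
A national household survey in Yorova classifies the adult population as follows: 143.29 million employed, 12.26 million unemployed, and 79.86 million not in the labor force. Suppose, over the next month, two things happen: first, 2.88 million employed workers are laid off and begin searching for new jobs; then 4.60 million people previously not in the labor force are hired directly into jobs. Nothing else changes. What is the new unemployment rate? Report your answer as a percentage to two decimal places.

Initially, labor force = 143.29 + 12.26 = 155.55 million, so u = 12.26/155.55 = 7.88%.
After the first change, employed falls and unemployed rises by 2.88; labor force unchanged → E = 140.41, U = 15.14, labor force = 155.55 million.
After the second change, employed and labor force both rise by 4.60; unemployed unchanged → E = 145.01, U = 15.14, labor force = 160.15 million.
New unemployment rate = 15.14 / 160.15 = 9.45%.

New unemployment rate ≈ 9.45%.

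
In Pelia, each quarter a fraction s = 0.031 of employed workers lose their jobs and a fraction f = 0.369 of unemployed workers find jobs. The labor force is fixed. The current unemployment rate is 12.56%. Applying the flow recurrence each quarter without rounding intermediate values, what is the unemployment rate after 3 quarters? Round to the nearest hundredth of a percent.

With a fixed labor force, u_{t+1} = u_t + s·(1−u_t) − f·u_t = u_t·(1−s−f) + s.
Here 1−s−f = 0.600 and s = 0.031.
u_1 = 0.125600 × 0.600 + 0.031 = 0.106360.
u_2 = 0.106360 × 0.600 + 0.031 = 0.094816.
u_3 = 0.094816 × 0.600 + 0.031 = 0.087890.

Unemployment rate after three quarters ≈ 8.79%.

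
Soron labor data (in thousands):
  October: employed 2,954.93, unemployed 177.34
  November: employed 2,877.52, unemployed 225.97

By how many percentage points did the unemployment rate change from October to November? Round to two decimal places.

October: labor force = 2,954.93 + 177.34 = 3,132.27; u = 177.34/3,132.27 = 5.66%.
November: labor force = 2,877.52 + 225.97 = 3,103.49; u = 225.97/3,103.49 = 7.28%.
Change = 7.28% − 5.66% = +1.62 pp.

The unemployment rate changed by +1.62 percentage points.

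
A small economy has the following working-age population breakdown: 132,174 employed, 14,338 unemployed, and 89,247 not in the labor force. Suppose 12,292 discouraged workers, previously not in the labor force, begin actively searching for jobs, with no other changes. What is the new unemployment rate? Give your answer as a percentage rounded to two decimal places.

Initially, labor force = 132,174 + 14,338 = 146,512, so u = 14,338/146,512 = 9.79%.
After the change, unemployed and labor force both rise by 12,292 → E = 132,174, U = 26,630, labor force = 158,804.
New unemployment rate = 26,630 / 158,804 = 16.77%.

New unemployment rate ≈ 16.77%.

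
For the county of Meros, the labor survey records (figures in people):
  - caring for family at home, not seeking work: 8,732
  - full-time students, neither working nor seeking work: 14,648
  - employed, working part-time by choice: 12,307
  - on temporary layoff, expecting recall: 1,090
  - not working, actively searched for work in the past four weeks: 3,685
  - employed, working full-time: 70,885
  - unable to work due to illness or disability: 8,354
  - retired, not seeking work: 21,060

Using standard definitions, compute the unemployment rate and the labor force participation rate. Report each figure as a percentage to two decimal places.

Employed = 12,307 + 70,885 = 83,192.
Unemployed = 1,090 + 3,685 = 4,775 (jobless and actively searching, or on temporary layoff).
Labor force = 83,192 + 4,775 = 87,967.
Not in labor force = 8,732 + 14,648 + 8,354 + 21,060 = 52,794 (those not working and not actively searching are outside the labor force).
Civilian working-age population = 87,967 + 52,794 = 140,761.
Unemployment rate = 4,775 / 87,967 = 5.43%.
Labor force participation rate = 87,967 / 140,761 = 62.49%.

Unemployment rate ≈ 5.43%; labor force participation rate ≈ 62.49%.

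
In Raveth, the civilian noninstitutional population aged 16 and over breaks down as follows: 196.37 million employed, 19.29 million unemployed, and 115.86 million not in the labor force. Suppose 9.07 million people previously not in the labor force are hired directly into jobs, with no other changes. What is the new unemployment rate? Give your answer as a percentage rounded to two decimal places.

New unemployment rate ≈ 8.58%.

Initially, labor force = 196.37 + 19.29 = 215.66 million, so u = 19.29/215.66 = 8.94%.
After the change, employed and labor force both rise by 9.07; unemployed unchanged → E = 205.44, U = 19.29, labor force = 224.73 million.
New unemployment rate = 19.29 / 224.73 = 8.58%.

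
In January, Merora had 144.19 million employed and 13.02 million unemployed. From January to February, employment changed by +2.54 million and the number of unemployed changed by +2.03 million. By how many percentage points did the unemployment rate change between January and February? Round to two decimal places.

January: labor force = 144.19 + 13.02 = 157.21; u = 13.02/157.21 = 8.28%.
February: labor force = 146.73 + 15.05 = 161.78; u = 15.05/161.78 = 9.30%.
Change = 9.30% − 8.28% = +1.02 pp.

The unemployment rate changed by +1.02 percentage points.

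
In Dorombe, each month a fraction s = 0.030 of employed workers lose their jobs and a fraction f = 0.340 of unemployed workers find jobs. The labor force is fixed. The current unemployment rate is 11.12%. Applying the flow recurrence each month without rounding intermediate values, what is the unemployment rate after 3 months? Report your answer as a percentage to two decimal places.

With a fixed labor force, u_{t+1} = u_t + s·(1−u_t) − f·u_t = u_t·(1−s−f) + s.
Here 1−s−f = 0.630 and s = 0.030.
u_1 = 0.111200 × 0.630 + 0.030 = 0.100056.
u_2 = 0.100056 × 0.630 + 0.030 = 0.093035.
u_3 = 0.093035 × 0.630 + 0.030 = 0.088612.

Unemployment rate after three months ≈ 8.86%.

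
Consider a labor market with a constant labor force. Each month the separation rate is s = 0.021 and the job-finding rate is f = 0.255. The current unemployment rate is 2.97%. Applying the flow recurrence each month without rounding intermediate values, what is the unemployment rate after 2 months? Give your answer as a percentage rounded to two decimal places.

With a fixed labor force, u_{t+1} = u_t + s·(1−u_t) − f·u_t = u_t·(1−s−f) + s.
Here 1−s−f = 0.724 and s = 0.021.
u_1 = 0.029700 × 0.724 + 0.021 = 0.042503.
u_2 = 0.042503 × 0.724 + 0.021 = 0.051772.

Unemployment rate after two months ≈ 5.18%.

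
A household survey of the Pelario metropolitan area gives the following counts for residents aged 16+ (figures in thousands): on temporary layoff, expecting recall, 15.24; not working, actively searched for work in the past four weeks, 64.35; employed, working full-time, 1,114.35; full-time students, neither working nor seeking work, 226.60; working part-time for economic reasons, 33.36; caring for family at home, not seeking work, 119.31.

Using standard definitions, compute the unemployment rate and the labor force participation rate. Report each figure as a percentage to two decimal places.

Employed = 1,114.35 + 33.36 = 1,147.71 thousand (anyone who worked, including part-time for economic reasons, counts as employed).
Unemployed = 15.24 + 64.35 = 79.59 thousand (jobless and actively searching, or on temporary layoff).
Labor force = 1,147.71 + 79.59 = 1,227.30 thousand.
Not in labor force = 226.60 + 119.31 = 345.91 thousand (those not working and not actively searching are outside the labor force).
Civilian working-age population = 1,227.30 + 345.91 = 1,573.21 thousand.
Unemployment rate = 79.59 / 1,227.30 = 6.48%.
Labor force participation rate = 1,227.30 / 1,573.21 = 78.01%.

Unemployment rate ≈ 6.48%; labor force participation rate ≈ 78.01%.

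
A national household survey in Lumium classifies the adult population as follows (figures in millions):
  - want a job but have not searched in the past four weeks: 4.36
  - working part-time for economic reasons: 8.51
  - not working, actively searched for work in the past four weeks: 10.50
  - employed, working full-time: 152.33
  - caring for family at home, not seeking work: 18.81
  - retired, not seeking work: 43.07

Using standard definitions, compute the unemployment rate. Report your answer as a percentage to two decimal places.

Employed = 8.51 + 152.33 = 160.84 million (anyone who worked, including part-time for economic reasons, counts as employed).
Unemployed = 10.50 million.
Labor force = 160.84 + 10.50 = 171.34 million.
Unemployment rate = 10.50 / 171.34 = 6.13%.

Unemployment rate ≈ 6.13%.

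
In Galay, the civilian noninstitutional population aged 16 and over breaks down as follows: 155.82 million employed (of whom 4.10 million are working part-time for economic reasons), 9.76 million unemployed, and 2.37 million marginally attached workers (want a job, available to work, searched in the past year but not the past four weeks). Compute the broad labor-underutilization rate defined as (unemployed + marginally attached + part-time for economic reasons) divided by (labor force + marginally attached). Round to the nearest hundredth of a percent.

Labor force = 155.82 + 9.76 = 165.58 million.
Numerator = 9.76 + 2.37 + 4.10 = 16.23 million.
Denominator = 165.58 + 2.37 = 167.95 million.
Broad rate = 16.23 / 167.95 = 9.66%.

Broad underutilization rate ≈ 9.66%.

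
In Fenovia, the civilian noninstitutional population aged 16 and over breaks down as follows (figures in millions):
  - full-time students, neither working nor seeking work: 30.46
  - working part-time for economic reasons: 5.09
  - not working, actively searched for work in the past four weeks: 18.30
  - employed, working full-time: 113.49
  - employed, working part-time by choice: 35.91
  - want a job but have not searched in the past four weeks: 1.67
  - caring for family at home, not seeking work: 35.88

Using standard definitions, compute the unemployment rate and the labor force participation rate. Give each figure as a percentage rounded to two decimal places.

Unemployment rate ≈ 10.59%; labor force participation rate ≈ 71.76%.

Employed = 5.09 + 113.49 + 35.91 = 154.49 million (anyone who worked, including part-time for economic reasons, counts as employed).
Unemployed = 18.30 million.
Labor force = 154.49 + 18.30 = 172.79 million.
Not in labor force = 30.46 + 1.67 + 35.88 = 68.01 million (those not working and not actively searching are outside the labor force — including those who want a job but have given up searching).
Civilian working-age population = 172.79 + 68.01 = 240.80 million.
Unemployment rate = 18.30 / 172.79 = 10.59%.
Labor force participation rate = 172.79 / 240.80 = 71.76%.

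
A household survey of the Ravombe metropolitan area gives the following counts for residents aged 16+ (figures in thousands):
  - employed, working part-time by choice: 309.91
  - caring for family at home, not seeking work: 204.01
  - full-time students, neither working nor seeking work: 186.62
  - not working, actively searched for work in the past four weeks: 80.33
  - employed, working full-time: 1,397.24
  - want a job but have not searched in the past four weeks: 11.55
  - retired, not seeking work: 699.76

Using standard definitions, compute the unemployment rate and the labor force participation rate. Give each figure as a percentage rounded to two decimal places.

Employed = 309.91 + 1,397.24 = 1,707.15 thousand.
Unemployed = 80.33 thousand.
Labor force = 1,707.15 + 80.33 = 1,787.48 thousand.
Not in labor force = 204.01 + 186.62 + 11.55 + 699.76 = 1,101.94 thousand (those not working and not actively searching are outside the labor force — including those who want a job but have given up searching).
Civilian working-age population = 1,787.48 + 1,101.94 = 2,889.42 thousand.
Unemployment rate = 80.33 / 1,787.48 = 4.49%.
Labor force participation rate = 1,787.48 / 2,889.42 = 61.86%.

Unemployment rate ≈ 4.49%; labor force participation rate ≈ 61.86%.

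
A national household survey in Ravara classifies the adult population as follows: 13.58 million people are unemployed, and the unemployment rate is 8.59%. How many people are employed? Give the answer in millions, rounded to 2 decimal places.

Labor force = U / u = 13.58 / 0.0859 ≈ 158.09 million.
Employed = labor force − unemployed = 158.09 − 13.58 = 144.51 million.

About 144.51 million are employed.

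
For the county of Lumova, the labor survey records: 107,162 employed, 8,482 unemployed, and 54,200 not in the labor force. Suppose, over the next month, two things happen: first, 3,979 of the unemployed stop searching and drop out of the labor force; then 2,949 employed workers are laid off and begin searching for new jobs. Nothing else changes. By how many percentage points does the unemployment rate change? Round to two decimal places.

Initially, labor force = 107,162 + 8,482 = 115,644, so u = 8,482/115,644 = 7.33%.
After the first change, unemployed and labor force both fall by 3,979 → E = 107,162, U = 4,503, labor force = 111,665.
After the second change, employed falls and unemployed rises by 2,949; labor force unchanged → E = 104,213, U = 7,452, labor force = 111,665.
New unemployment rate = 7,452 / 111,665 = 6.67%.
Change = 6.67% − 7.33% = −0.66 percentage points.

The unemployment rate changes by −0.66 percentage points.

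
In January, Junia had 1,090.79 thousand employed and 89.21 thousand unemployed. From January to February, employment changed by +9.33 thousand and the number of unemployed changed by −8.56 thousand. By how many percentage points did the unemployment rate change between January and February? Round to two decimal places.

January: labor force = 1,090.79 + 89.21 = 1,180.00; u = 89.21/1,180.00 = 7.56%.
February: labor force = 1,100.12 + 80.65 = 1,180.77; u = 80.65/1,180.77 = 6.83%.
Change = 6.83% − 7.56% = −0.73 pp.

The unemployment rate changed by −0.73 percentage points.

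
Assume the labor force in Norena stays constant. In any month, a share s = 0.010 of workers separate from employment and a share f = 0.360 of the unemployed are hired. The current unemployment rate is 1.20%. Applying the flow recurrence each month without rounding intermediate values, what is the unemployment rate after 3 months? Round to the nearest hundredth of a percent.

With a fixed labor force, u_{t+1} = u_t + s·(1−u_t) − f·u_t = u_t·(1−s−f) + s.
Here 1−s−f = 0.630 and s = 0.010.
u_1 = 0.012000 × 0.630 + 0.010 = 0.017560.
u_2 = 0.017560 × 0.630 + 0.010 = 0.021063.
u_3 = 0.021063 × 0.630 + 0.010 = 0.023270.

Unemployment rate after three months ≈ 2.33%.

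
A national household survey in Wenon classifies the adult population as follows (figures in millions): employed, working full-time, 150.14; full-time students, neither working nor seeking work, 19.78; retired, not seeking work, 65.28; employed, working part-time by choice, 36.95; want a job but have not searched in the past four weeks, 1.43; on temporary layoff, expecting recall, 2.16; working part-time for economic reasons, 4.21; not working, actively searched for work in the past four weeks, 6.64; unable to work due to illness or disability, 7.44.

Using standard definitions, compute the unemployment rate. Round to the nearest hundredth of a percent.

Unemployment rate ≈ 4.40%.

Employed = 150.14 + 36.95 + 4.21 = 191.30 million (anyone who worked, including part-time for economic reasons, counts as employed).
Unemployed = 2.16 + 6.64 = 8.80 million (jobless and actively searching, or on temporary layoff).
Labor force = 191.30 + 8.80 = 200.10 million.
Unemployment rate = 8.80 / 200.10 = 4.40%.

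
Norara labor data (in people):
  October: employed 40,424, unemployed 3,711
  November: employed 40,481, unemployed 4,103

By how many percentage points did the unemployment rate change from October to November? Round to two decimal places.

The unemployment rate changed by +0.79 percentage points.

October: labor force = 40,424 + 3,711 = 44,135; u = 3,711/44,135 = 8.41%.
November: labor force = 40,481 + 4,103 = 44,584; u = 4,103/44,584 = 9.20%.
Change = 9.20% − 8.41% = +0.79 pp.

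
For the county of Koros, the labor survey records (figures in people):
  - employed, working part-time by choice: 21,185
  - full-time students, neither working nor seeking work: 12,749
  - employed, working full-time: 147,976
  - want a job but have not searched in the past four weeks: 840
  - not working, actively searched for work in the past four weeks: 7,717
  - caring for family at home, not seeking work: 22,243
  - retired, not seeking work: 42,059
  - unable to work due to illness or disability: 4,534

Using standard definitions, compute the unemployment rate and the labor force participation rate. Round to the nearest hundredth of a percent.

Unemployment rate ≈ 4.36%; labor force participation rate ≈ 68.21%.

Employed = 21,185 + 147,976 = 169,161.
Unemployed = 7,717.
Labor force = 169,161 + 7,717 = 176,878.
Not in labor force = 12,749 + 840 + 22,243 + 42,059 + 4,534 = 82,425 (those not working and not actively searching are outside the labor force — including those who want a job but have given up searching).
Civilian working-age population = 176,878 + 82,425 = 259,303.
Unemployment rate = 7,717 / 176,878 = 4.36%.
Labor force participation rate = 176,878 / 259,303 = 68.21%.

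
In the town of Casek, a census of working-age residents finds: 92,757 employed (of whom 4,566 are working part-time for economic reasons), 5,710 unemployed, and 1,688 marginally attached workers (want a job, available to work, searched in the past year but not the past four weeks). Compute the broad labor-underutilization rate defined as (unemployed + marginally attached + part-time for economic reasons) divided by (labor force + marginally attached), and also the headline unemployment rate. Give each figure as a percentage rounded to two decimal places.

Broad underutilization rate ≈ 11.95%; headline unemployment rate ≈ 5.80%.

Labor force = 92,757 + 5,710 = 98,467.
Numerator = 5,710 + 1,688 + 4,566 = 11,964.
Denominator = 98,467 + 1,688 = 100,155.
Broad rate = 11,964 / 100,155 = 11.95%.
Headline unemployment rate = 5,710 / 98,467 = 5.80%.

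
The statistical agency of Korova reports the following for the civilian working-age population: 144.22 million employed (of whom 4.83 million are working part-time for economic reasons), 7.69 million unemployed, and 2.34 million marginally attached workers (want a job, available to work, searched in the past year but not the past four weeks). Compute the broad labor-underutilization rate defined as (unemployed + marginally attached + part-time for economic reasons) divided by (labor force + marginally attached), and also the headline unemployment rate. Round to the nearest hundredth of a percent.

Broad underutilization rate ≈ 9.63%; headline unemployment rate ≈ 5.06%.

Labor force = 144.22 + 7.69 = 151.91 million.
Numerator = 7.69 + 2.34 + 4.83 = 14.86 million.
Denominator = 151.91 + 2.34 = 154.25 million.
Broad rate = 14.86 / 154.25 = 9.63%.
Headline unemployment rate = 7.69 / 151.91 = 5.06%.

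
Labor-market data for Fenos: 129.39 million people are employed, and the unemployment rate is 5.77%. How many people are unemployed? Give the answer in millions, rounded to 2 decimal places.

Let U be the number unemployed. The labor force is E + U, and U/(E+U) = 0.0577.
So U = 0.0577 × 129.39 / (1 − 0.0577) = 7.4658 / 0.9423 ≈ 7.92 million.

About 7.92 million are unemployed.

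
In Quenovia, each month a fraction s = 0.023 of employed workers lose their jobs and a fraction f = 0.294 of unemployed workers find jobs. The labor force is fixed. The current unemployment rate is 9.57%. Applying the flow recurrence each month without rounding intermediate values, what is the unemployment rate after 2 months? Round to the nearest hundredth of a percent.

Unemployment rate after two months ≈ 8.34%.

With a fixed labor force, u_{t+1} = u_t + s·(1−u_t) − f·u_t = u_t·(1−s−f) + s.
Here 1−s−f = 0.683 and s = 0.023.
u_1 = 0.095700 × 0.683 + 0.023 = 0.088363.
u_2 = 0.088363 × 0.683 + 0.023 = 0.083352.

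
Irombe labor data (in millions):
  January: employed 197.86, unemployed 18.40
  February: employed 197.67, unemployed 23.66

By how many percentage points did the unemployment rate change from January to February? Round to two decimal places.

The unemployment rate changed by +2.18 percentage points.

January: labor force = 197.86 + 18.40 = 216.26; u = 18.40/216.26 = 8.51%.
February: labor force = 197.67 + 23.66 = 221.33; u = 23.66/221.33 = 10.69%.
Change = 10.69% − 8.51% = +2.18 pp.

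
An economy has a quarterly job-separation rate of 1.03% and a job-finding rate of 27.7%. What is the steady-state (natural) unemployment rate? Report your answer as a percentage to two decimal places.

At steady state the flows balance: s·E = f·U, so U/(E+U) = s/(s+f).
u* = 1.03 / (1.03 + 27.7) = 1.03 / 28.73 = 3.59%.

Steady-state unemployment rate ≈ 3.59%.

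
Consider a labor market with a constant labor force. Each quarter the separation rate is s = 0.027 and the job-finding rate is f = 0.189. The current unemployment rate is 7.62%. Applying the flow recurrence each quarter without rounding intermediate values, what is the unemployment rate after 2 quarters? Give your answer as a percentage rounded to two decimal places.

Unemployment rate after two quarters ≈ 9.50%.

With a fixed labor force, u_{t+1} = u_t + s·(1−u_t) − f·u_t = u_t·(1−s−f) + s.
Here 1−s−f = 0.784 and s = 0.027.
u_1 = 0.076200 × 0.784 + 0.027 = 0.086741.
u_2 = 0.086741 × 0.784 + 0.027 = 0.095005.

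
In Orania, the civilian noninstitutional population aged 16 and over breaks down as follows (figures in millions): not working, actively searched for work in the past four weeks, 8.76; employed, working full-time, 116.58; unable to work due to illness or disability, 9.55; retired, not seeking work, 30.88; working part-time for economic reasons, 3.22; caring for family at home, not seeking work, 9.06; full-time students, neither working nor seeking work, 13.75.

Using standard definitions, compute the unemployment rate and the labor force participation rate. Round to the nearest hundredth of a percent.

Employed = 116.58 + 3.22 = 119.80 million (anyone who worked, including part-time for economic reasons, counts as employed).
Unemployed = 8.76 million.
Labor force = 119.80 + 8.76 = 128.56 million.
Not in labor force = 9.55 + 30.88 + 9.06 + 13.75 = 63.24 million (those not working and not actively searching are outside the labor force).
Civilian working-age population = 128.56 + 63.24 = 191.80 million.
Unemployment rate = 8.76 / 128.56 = 6.81%.
Labor force participation rate = 128.56 / 191.80 = 67.03%.

Unemployment rate ≈ 6.81%; labor force participation rate ≈ 67.03%.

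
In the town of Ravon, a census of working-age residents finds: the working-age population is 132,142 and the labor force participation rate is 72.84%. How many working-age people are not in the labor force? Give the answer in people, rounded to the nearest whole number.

Share not in the labor force = 1 − 0.7284 = 0.2716.
Not in labor force = 0.2716 × 132,142 ≈ 35,890.

About 35,890 are not in the labor force.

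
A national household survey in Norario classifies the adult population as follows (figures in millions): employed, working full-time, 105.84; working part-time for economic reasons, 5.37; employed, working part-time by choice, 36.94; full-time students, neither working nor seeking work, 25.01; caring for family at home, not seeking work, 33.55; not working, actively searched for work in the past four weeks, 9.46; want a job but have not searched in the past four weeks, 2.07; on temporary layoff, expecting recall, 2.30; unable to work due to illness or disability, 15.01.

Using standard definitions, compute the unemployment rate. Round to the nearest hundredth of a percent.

Employed = 105.84 + 5.37 + 36.94 = 148.15 million (anyone who worked, including part-time for economic reasons, counts as employed).
Unemployed = 9.46 + 2.30 = 11.76 million (jobless and actively searching, or on temporary layoff).
Labor force = 148.15 + 11.76 = 159.91 million.
Unemployment rate = 11.76 / 159.91 = 7.35%.

Unemployment rate ≈ 7.35%.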